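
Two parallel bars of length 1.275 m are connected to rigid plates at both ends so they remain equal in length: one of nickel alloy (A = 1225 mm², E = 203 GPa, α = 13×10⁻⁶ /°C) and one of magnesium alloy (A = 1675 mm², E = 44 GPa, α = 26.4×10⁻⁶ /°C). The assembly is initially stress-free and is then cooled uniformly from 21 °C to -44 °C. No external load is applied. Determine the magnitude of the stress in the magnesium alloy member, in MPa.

Equilibrium of a rigid end plate with no external load gives equal and opposite internal forces ±P in the two members. Since α_{magnesium alloy} > α_{nickel alloy}, cooling drives the magnesium alloy into tension and the nickel alloy into compression.
Equating the net (thermal + elastic) strains gives |α₁ − α₂|·ΔT = P·[1/(A₁E₁) + 1/(A₂E₂)].
|α₁ − α₂|·ΔT = 13.4×10⁻⁶ × 65 = 0.000871.
1/(A₁E₁) + 1/(A₂E₂) = 1/(1225×203×10³) + 1/(1675×44×10³) = 1.759×10⁻⁸ N⁻¹.
P = 0.000871 / 1.759×10⁻⁸ = 49520 N = 49.52 kN.
σ_{magnesium alloy} = P/A₂ = 49520/1675 = 29.56 MPa, tensile.

σ ≈ 29.6 MPa (tensile)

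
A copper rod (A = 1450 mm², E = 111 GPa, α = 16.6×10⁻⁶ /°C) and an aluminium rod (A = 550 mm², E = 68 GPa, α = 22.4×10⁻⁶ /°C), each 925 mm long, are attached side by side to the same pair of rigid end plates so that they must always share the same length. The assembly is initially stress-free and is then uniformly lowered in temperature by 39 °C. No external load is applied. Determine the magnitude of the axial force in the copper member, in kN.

The aluminium has the larger α, so on cooling it would change length more than the copper if both were free. The rigid plates force a common final length, so the aluminium is put into tension and the copper into compression, with equal and opposite forces P (no external load).
Compatibility of the two members (thermal + elastic change equal): (α₁ − α₂)ΔT = P·[1/(A₁E₁) + 1/(A₂E₂)].
|α₁ − α₂|·ΔT = 5.8×10⁻⁶ × 39 = 0.0002262.
1/(A₁E₁) + 1/(A₂E₂) = 1/(1450×111×10³) + 1/(550×68×10³) = 3.295×10⁻⁸ N⁻¹.
So P = 0.0002262 / 3.295×10⁻⁸ = 6.865 kN.

P ≈ 6.86 kN (compressive in the copper)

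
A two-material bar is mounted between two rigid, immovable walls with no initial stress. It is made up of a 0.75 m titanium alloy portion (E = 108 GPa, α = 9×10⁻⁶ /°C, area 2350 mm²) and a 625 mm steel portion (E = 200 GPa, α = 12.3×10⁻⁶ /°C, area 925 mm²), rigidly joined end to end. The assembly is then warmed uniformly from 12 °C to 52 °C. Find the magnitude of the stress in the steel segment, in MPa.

σ ≈ 98.6 MPa (compressive)

Free thermal expansion of the whole bar: Σ αᵢΔT Lᵢ = 9×10⁻⁶×40×750 + 12.3×10⁻⁶×40×625 = 0.5775 mm.
Since the ends are fixed, an axial force P builds up, equal in every segment, with P · Σ Lᵢ/(AᵢEᵢ) = δ_free.
The series flexibility is Σ Lᵢ/(AᵢEᵢ) = 750/(2350×108×10³) + 625/(925×200×10³) = 6.333×10⁻⁶ mm/N.
P = 0.5775 / 6.333×10⁻⁶ = 91180 N = 91.18 kN, compressive.
σ_{steel} = P / A = 91180 / 925 = 98.58 MPa.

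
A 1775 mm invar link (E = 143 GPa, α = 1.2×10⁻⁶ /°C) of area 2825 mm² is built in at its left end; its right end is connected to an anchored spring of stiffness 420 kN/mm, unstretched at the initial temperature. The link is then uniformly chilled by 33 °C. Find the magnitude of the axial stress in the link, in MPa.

σ ≈ 3.67 MPa (tensile)

The unrestrained thermal change is αΔT L = 1.2×10⁻⁶ × 33 × 1775 = 0.07029 mm.
With a force P in the spring, the elastic change of the link is PL/(AE) and that of the spring is P/k; compatibility requires their sum to equal δ_free.
So P = δ_free / [L/(AE) + 1/k] = 0.07029 / [ 1775/(2825×143×10³) + 1/(420×10³) ].
P = 0.07029 / 6.775×10⁻⁶ = 10380 N.
σ = P/A = 10380/2825 = 3.673 MPa.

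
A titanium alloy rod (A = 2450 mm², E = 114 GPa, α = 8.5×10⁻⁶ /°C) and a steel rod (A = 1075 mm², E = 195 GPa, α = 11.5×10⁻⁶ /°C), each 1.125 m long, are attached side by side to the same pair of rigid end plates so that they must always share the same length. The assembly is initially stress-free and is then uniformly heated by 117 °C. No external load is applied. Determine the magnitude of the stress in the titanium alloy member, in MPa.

σ ≈ 17.2 MPa (tensile)

The steel has the larger α, so on heating it would change length more than the titanium alloy if both were free. The rigid plates force a common final length, so the steel is put into compression and the titanium alloy into tension, with equal and opposite forces P (no external load).
Equating the net (thermal + elastic) strains gives |α₁ − α₂|·ΔT = P·[1/(A₁E₁) + 1/(A₂E₂)].
|α₁ − α₂|·ΔT = 3×10⁻⁶ × 117 = 0.000351.
1/(A₁E₁) + 1/(A₂E₂) = 1/(2450×114×10³) + 1/(1075×195×10³) = 8.351×10⁻⁹ N⁻¹.
So P = 0.000351 / 8.351×10⁻⁹ = 42.03 kN.
σ_{titanium alloy} = P/A₁ = 42030/2450 = 17.16 MPa, tensile.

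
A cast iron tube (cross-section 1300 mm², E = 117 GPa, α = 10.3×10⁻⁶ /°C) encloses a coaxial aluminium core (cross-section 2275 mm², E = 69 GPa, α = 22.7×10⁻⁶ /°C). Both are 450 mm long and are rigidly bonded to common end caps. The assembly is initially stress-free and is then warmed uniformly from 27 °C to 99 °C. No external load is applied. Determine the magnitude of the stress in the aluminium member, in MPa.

Both members must finish at the same length. With the larger α, the aluminium tends to over-expand; the plates restrain it, putting the aluminium in compression and the cast iron in tension. With no external load the two internal forces are equal and opposite, magnitude P.
Setting the final lengths equal and cancelling L: (α₁ − α₂)ΔT = P/(A₁E₁) + P/(A₂E₂).
|α₁ − α₂|·ΔT = 12.4×10⁻⁶ × 72 = 0.0008928.
1/(A₁E₁) + 1/(A₂E₂) = 1/(1300×117×10³) + 1/(2275×69×10³) = 1.295×10⁻⁸ N⁻¹.
P = 0.0008928 / 1.295×10⁻⁸ = 68970 N = 68.97 kN.
σ_{aluminium} = P/A₂ = 68970/2275 = 30.32 MPa, compressive.

σ ≈ 30.3 MPa (compressive)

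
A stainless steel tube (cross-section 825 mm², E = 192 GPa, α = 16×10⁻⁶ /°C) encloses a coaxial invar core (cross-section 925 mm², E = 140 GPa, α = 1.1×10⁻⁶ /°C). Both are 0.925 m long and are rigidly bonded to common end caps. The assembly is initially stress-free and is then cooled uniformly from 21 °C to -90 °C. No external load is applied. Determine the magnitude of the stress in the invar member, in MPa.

σ ≈ 127 MPa (compressive)

Both members must finish at the same length. With the larger α, the stainless steel tends to over-contract; the plates restrain it, putting the stainless steel in tension and the invar in compression. With no external load the two internal forces are equal and opposite, magnitude P.
Compatibility of the two members (thermal + elastic change equal): (α₁ − α₂)ΔT = P·[1/(A₁E₁) + 1/(A₂E₂)].
|α₁ − α₂|·ΔT = 14.9×10⁻⁶ × 111 = 0.001654.
1/(A₁E₁) + 1/(A₂E₂) = 1/(825×192×10³) + 1/(925×140×10³) = 1.404×10⁻⁸ N⁻¹.
So P = 0.001654 / 1.404×10⁻⁸ = 117.8 kN.
σ_{invar} = P/A₂ = 117800/925 = 127.4 MPa, compressive.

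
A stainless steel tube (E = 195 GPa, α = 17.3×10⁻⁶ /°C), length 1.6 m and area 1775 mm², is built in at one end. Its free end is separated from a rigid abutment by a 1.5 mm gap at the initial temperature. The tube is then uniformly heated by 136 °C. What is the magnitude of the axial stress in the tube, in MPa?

σ ≈ 276 MPa (compressive)

If the wall were absent the tube would grow by αΔT L = 17.3×10⁻⁶ × 136 × 1600 = 3.764 mm.
This exceeds the 1.5 mm gap, so the wall pushes back. The portion of expansion that must be recovered elastically is δ_free − gap = 3.764 − 1.5 = 2.264 mm.
So σ = E(δ_free − g)/L = 195×10³ × 2.264/1600 = 276 MPa.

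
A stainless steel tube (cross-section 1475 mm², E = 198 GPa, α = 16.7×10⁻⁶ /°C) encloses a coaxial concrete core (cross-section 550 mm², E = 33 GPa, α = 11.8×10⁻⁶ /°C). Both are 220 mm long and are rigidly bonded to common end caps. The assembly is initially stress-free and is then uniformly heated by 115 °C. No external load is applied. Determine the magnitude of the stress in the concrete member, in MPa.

The stainless steel has the larger α, so on heating it would change length more than the concrete if both were free. The rigid plates force a common final length, so the stainless steel is put into compression and the concrete into tension, with equal and opposite forces P (no external load).
Compatibility of the two members (thermal + elastic change equal): (α₁ − α₂)ΔT = P·[1/(A₁E₁) + 1/(A₂E₂)].
|α₁ − α₂|·ΔT = 4.9×10⁻⁶ × 115 = 0.0005635.
1/(A₁E₁) + 1/(A₂E₂) = 1/(1475×198×10³) + 1/(550×33×10³) = 5.852×10⁻⁸ N⁻¹.
So P = 0.0005635 / 5.852×10⁻⁸ = 9.629 kN.
σ_{concrete} = P/A₂ = 9629/550 = 17.51 MPa, tensile.

σ ≈ 17.5 MPa (tensile)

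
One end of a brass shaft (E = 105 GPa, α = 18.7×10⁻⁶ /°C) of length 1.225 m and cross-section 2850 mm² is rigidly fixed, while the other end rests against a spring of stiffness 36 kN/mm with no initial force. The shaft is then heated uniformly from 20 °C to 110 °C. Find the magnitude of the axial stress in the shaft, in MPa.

The unrestrained thermal change is αΔT L = 18.7×10⁻⁶ × 90 × 1225 = 2.062 mm.
Let P be the compressive force at the spring. The shaft shortens elastically by PL/(AE) and the spring compresses by P/k; together these equal δ_free.
P [ L/(AE) + 1/k ] = δ_free → P [ 1225/(2850×105×10³) + 1/(36×10³) ] = 2.062.
P = 2.062 / 3.187×10⁻⁵ = 64690 N.
σ = P/A = 64690/2850 = 22.7 MPa.

σ ≈ 22.7 MPa (compressive)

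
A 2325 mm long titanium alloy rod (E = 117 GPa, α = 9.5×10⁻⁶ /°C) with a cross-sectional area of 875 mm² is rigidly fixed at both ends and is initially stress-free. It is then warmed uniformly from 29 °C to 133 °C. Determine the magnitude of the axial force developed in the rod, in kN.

P ≈ 101 kN (compressive)

Full restraint means ε = 0, so the stress is σ = EαΔT = 117×10³ × 9.5×10⁻⁶ × 104 = 115.6 MPa.
P = AEαΔT = 875 × 117×10³ × 9.5×10⁻⁶ × 104 = 101.1 kN (compressive).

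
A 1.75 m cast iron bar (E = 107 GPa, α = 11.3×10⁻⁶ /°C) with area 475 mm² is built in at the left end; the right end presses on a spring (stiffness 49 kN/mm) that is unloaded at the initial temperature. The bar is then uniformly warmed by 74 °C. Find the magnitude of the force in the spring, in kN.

Free thermal expansion: δ_free = αΔT L = 11.3×10⁻⁶ × 74 × 1750 = 1.463 mm.
With a force P in the spring, the elastic change of the bar is PL/(AE) and that of the spring is P/k; compatibility requires their sum to equal δ_free.
So P = δ_free / [L/(AE) + 1/k] = 1.463 / [ 1750/(475×107×10³) + 1/(49×10³) ].
P = 1.463 / 5.484×10⁻⁵ = 26680 N.

P ≈ 26.7 kN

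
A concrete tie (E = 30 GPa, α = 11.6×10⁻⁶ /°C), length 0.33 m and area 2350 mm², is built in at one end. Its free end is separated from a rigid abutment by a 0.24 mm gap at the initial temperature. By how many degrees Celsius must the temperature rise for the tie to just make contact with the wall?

The gap closes when αΔT L = 0.24 mm, since the tie is still unstressed at that instant.
ΔT = 0.24 / (11.6×10⁻⁶ × 330) = 62.7 °C.

ΔT ≈ 62.7 °C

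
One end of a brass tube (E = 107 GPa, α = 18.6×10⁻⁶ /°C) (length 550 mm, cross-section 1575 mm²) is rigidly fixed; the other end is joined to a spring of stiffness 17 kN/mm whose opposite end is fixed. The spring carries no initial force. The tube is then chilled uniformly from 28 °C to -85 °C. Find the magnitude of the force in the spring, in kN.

P ≈ 18.6 kN

Free thermal contraction: δ_free = αΔT L = 18.6×10⁻⁶ × 113 × 550 = 1.156 mm.
With a force P in the spring, the elastic change of the tube is PL/(AE) and that of the spring is P/k; compatibility requires their sum to equal δ_free.
So P = δ_free / [L/(AE) + 1/k] = 1.156 / [ 550/(1575×107×10³) + 1/(17×10³) ].
P = 1.156 / 6.209×10⁻⁵ = 18620 N.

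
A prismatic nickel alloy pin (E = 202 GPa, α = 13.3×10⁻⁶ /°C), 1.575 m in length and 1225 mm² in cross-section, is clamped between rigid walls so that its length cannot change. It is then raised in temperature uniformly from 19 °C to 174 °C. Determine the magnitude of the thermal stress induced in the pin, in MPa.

σ ≈ 416 MPa (compressive)

Because both ends are immovable the net strain is zero, and the suppressed thermal strain is αΔT = 13.3×10⁻⁶ × 155 = 2061.5×10⁻⁶.
Hence σ = E·αΔT = 202×10³ × 2061.5×10⁻⁶ = 416.4 MPa, compressive.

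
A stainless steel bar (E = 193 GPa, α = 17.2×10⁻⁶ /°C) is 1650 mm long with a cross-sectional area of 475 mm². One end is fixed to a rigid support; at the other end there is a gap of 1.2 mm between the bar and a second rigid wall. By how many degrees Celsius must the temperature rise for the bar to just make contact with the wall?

The gap closes when αΔT L = 1.2 mm, since the bar is still unstressed at that instant.
ΔT = 1.2 / (17.2×10⁻⁶ × 1650) = 42.28 °C.

ΔT ≈ 42.3 °C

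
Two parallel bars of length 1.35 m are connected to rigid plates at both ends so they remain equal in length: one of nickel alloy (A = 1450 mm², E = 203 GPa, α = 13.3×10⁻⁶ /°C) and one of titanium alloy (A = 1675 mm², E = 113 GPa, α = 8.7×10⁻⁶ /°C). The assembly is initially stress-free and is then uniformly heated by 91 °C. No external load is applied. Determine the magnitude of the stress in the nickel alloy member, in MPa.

σ ≈ 33.3 MPa (compressive)

Equilibrium of a rigid end plate with no external load gives equal and opposite internal forces ±P in the two members. Since α_{nickel alloy} > α_{titanium alloy}, heating drives the nickel alloy into compression and the titanium alloy into tension.
Setting the final lengths equal and cancelling L: (α₁ − α₂)ΔT = P/(A₁E₁) + P/(A₂E₂).
|α₁ − α₂|·ΔT = 4.6×10⁻⁶ × 91 = 0.0004186.
1/(A₁E₁) + 1/(A₂E₂) = 1/(1450×203×10³) + 1/(1675×113×10³) = 8.681×10⁻⁹ N⁻¹.
So P = 0.0004186 / 8.681×10⁻⁹ = 48.22 kN.
σ_{nickel alloy} = P/A₁ = 48220/1450 = 33.26 MPa, compressive.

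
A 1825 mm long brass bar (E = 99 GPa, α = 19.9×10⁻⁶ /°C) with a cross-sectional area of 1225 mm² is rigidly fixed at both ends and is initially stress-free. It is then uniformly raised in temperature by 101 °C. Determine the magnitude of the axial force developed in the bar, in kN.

Full restraint means ε = 0, so the stress is σ = EαΔT = 99×10³ × 19.9×10⁻⁶ × 101 = 199 MPa.
Axial force P = σA = 199 × 1225 = 243800 N = 243.8 kN, compressive.

P ≈ 244 kN (compressive)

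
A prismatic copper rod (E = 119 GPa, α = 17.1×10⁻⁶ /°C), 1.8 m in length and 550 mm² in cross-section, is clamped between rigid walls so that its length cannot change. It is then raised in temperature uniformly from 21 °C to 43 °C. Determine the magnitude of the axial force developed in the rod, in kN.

The ends cannot move, so σ = EαΔT = 119×10³ × 17.1×10⁻⁶ × 22 = 44.77 MPa.
Then P = σA = 44.77 × 550 mm² = 24.62 kN, compressive.

P ≈ 24.6 kN (compressive)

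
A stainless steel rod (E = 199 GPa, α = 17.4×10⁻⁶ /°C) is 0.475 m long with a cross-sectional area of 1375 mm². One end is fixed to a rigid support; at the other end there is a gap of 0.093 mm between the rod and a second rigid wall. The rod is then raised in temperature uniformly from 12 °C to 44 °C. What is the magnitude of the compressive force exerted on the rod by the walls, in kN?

P ≈ 98.8 kN

Unrestrained expansion: δ_free = αΔT L = 17.4×10⁻⁶ × 32 × 475 = 0.2645 mm.
After closing the 0.093 mm clearance, 0.2645 − 0.093 = 0.1715 mm of expansion remains to be suppressed by the wall.
So σ = E(δ_free − g)/L = 199×10³ × 0.1715/475 = 71.84 MPa.
P = σA = 71.84 × 1375 = 98.78 kN.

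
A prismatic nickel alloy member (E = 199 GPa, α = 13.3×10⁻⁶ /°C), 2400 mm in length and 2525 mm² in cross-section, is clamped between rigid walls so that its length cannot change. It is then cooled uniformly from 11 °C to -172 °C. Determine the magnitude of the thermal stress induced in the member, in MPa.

With length fixed, the mechanical strain must cancel the thermal strain αΔT = 13.3×10⁻⁶ × 183 = 2433.9×10⁻⁶.
σ = EαΔT = 199×10³ × 13.3×10⁻⁶ × 183 = 484.3 MPa (tensile; the member is trying to contract).

σ ≈ 484 MPa (tensile)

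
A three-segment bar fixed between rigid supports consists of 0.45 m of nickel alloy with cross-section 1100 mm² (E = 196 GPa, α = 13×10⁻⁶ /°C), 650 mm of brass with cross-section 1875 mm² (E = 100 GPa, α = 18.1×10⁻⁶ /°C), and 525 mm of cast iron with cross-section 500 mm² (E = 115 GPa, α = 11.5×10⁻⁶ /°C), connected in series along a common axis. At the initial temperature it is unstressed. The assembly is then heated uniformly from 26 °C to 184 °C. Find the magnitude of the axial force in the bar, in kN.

P ≈ 254 kN (compressive)

With the walls removed the bar would change length by δ_free = Σ αᵢΔT Lᵢ = 13×10⁻⁶×158×450 + 18.1×10⁻⁶×158×650 + 11.5×10⁻⁶×158×525 = 3.737 mm.
The rigid supports impose zero overall length change; the single axial force P common to all segments must satisfy P Σ Lᵢ/(AᵢEᵢ) = δ_free.
Σ Lᵢ/(AᵢEᵢ) = 450/(1100×196×10³) + 650/(1875×100×10³) + 525/(500×115×10³) = 1.468×10⁻⁵ mm/N.
Hence P = δ_free / Σ(L/AE) = 3.737/1.468×10⁻⁵ = 254.5 kN (compressive).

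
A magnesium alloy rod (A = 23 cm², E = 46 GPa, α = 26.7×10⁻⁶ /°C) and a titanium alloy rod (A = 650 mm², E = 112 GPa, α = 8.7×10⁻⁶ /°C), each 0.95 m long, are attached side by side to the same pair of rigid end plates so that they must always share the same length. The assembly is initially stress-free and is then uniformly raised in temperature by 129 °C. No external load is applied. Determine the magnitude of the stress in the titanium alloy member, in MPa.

σ ≈ 154 MPa (tensile)

Both members must finish at the same length. With the larger α, the magnesium alloy tends to over-expand; the plates restrain it, putting the magnesium alloy in compression and the titanium alloy in tension. With no external load the two internal forces are equal and opposite, magnitude P.
Equating the net (thermal + elastic) strains gives |α₁ − α₂|·ΔT = P·[1/(A₁E₁) + 1/(A₂E₂)].
|α₁ − α₂|·ΔT = 18×10⁻⁶ × 129 = 0.002322.
1/(A₁E₁) + 1/(A₂E₂) = 1/(2300×46×10³) + 1/(650×112×10³) = 2.319×10⁻⁸ N⁻¹.
So P = 0.002322 / 2.319×10⁻⁸ = 100.1 kN.
σ_{titanium alloy} = P/A₂ = 100100/650 = 154.1 MPa, tensile.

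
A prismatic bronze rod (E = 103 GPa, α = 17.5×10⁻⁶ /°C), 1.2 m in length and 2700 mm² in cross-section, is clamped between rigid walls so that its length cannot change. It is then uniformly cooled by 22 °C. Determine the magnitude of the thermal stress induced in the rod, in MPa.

The supports are rigid, so the total axial strain is zero. The restrained thermal strain is ε = αΔT = 17.5×10⁻⁶ × 22 = 385×10⁻⁶.
Hence σ = E·αΔT = 103×10³ × 385×10⁻⁶ = 39.66 MPa, tensile.

σ ≈ 39.7 MPa (tensile)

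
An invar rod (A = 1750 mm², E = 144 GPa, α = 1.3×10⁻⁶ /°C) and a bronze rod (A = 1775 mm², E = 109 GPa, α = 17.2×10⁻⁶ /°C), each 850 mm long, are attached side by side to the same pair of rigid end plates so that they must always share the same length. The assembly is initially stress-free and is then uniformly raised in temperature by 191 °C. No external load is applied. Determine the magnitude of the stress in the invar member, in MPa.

Equilibrium of a rigid end plate with no external load gives equal and opposite internal forces ±P in the two members. Since α_{bronze} > α_{invar}, heating drives the bronze into compression and the invar into tension.
Setting the final lengths equal and cancelling L: (α₁ − α₂)ΔT = P/(A₁E₁) + P/(A₂E₂).
|α₁ − α₂|·ΔT = 15.9×10⁻⁶ × 191 = 0.003037.
1/(A₁E₁) + 1/(A₂E₂) = 1/(1750×144×10³) + 1/(1775×109×10³) = 9.137×10⁻⁹ N⁻¹.
P = 0.003037 / 9.137×10⁻⁹ = 332400 N = 332.4 kN.
σ_{invar} = P/A₁ = 332400/1750 = 189.9 MPa, tensile.

σ ≈ 190 MPa (tensile)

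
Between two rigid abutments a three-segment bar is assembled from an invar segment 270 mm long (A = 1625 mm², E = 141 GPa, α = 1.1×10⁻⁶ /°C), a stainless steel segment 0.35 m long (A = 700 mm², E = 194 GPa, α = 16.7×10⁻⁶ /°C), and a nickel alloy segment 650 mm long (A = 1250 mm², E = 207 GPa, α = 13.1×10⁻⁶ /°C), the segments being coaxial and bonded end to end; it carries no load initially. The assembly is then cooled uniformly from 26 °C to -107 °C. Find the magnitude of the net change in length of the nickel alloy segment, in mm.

|ΔL| ≈ 0.351 mm

With the walls removed the bar would change length by δ_free = Σ αᵢΔT Lᵢ = 1.1×10⁻⁶×133×270 + 16.7×10⁻⁶×133×350 + 13.1×10⁻⁶×133×650 = 1.949 mm.
The walls prevent any net length change, so an axial force P (same in every segment) develops. Compatibility: P · Σ Lᵢ/(AᵢEᵢ) = δ_free.
The series flexibility is Σ Lᵢ/(AᵢEᵢ) = 270/(1625×141×10³) + 350/(700×194×10³) + 650/(1250×207×10³) = 6.268×10⁻⁶ mm/N.
So P = 1.949 / 6.268×10⁻⁶ = 311 kN, tensile.
For the nickel alloy segment, free thermal change = 13.1×10⁻⁶×133×650 = 1.132 mm and elastic change from P = 311000×650/(1250×207×10³) = 0.7813 mm; these oppose, so the net change is 0.351 mm (segment shortens).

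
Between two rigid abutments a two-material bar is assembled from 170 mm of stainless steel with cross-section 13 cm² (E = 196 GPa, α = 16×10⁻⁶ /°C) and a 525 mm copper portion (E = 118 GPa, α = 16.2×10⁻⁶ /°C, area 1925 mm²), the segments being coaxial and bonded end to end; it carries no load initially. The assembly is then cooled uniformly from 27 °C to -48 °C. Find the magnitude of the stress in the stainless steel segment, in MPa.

σ ≈ 217 MPa (tensile)

With the walls removed the bar would change length by δ_free = Σ αᵢΔT Lᵢ = 16×10⁻⁶×75×170 + 16.2×10⁻⁶×75×525 = 0.8419 mm.
Since the ends are fixed, an axial force P builds up, equal in every segment, with P · Σ Lᵢ/(AᵢEᵢ) = δ_free.
Σ Lᵢ/(AᵢEᵢ) = 170/(1300×196×10³) + 525/(1925×118×10³) = 2.978×10⁻⁶ mm/N.
So P = 0.8419 / 2.978×10⁻⁶ = 282.7 kN, tensile.
σ_{stainless steel} = P / A = 282700 / 1300 = 217.4 MPa.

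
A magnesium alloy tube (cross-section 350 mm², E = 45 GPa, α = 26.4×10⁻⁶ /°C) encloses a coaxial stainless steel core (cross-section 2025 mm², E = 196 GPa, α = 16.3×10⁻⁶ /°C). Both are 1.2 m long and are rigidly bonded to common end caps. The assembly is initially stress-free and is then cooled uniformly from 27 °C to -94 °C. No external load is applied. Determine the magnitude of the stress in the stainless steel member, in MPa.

σ ≈ 9.14 MPa (compressive)

Both members must finish at the same length. With the larger α, the magnesium alloy tends to over-contract; the plates restrain it, putting the magnesium alloy in tension and the stainless steel in compression. With no external load the two internal forces are equal and opposite, magnitude P.
Compatibility of the two members (thermal + elastic change equal): (α₁ − α₂)ΔT = P·[1/(A₁E₁) + 1/(A₂E₂)].
|α₁ − α₂|·ΔT = 10.1×10⁻⁶ × 121 = 0.001222.
1/(A₁E₁) + 1/(A₂E₂) = 1/(350×45×10³) + 1/(2025×196×10³) = 6.601×10⁻⁸ N⁻¹.
So P = 0.001222 / 6.601×10⁻⁸ = 18.51 kN.
σ_{stainless steel} = P/A₂ = 18510/2025 = 9.142 MPa, compressive.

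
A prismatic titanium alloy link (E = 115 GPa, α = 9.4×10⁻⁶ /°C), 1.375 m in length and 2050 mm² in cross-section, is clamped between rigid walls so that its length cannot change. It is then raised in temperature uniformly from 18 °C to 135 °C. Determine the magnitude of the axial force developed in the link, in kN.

With zero net strain, σ = E·αΔT = 115 GPa × 9.4×10⁻⁶ × 117 = 126.5 MPa.
Axial force P = σA = 126.5 × 2050 = 259300 N = 259.3 kN, compressive.

P ≈ 259 kN (compressive)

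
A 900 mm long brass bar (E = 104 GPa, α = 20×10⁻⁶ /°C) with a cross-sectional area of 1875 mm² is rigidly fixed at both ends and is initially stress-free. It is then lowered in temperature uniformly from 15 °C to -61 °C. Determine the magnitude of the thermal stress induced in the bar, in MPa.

With length fixed, the mechanical strain must cancel the thermal strain αΔT = 20×10⁻⁶ × 76 = 1520×10⁻⁶.
σ = EαΔT = 104×10³ × 20×10⁻⁶ × 76 = 158.1 MPa (tensile; the bar is trying to contract).

σ ≈ 158 MPa (tensile)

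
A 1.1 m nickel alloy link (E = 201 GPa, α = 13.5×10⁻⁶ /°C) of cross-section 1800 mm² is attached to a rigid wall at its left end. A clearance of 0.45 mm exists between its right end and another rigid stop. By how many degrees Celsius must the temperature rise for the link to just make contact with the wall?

The gap closes when αΔT L = 0.45 mm, since the link is still unstressed at that instant.
So ΔT = g/(αL) = 0.45/(13.5×10⁻⁶ × 1100) = 30.3 °C.

ΔT ≈ 30.3 °C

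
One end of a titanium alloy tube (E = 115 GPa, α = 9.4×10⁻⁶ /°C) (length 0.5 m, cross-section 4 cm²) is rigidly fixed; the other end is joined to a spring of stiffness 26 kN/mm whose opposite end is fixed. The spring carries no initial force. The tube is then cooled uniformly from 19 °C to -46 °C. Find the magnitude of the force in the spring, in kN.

P ≈ 6.19 kN

If the spring were absent the tube would shorten by αΔT L = 9.4×10⁻⁶ × 65 × 500 = 0.3055 mm.
With a force P in the spring, the elastic change of the tube is PL/(AE) and that of the spring is P/k; compatibility requires their sum to equal δ_free.
So P = δ_free / [L/(AE) + 1/k] = 0.3055 / [ 500/(400×115×10³) + 1/(26×10³) ].
P = 0.3055 / 4.933×10⁻⁵ = 6193 N.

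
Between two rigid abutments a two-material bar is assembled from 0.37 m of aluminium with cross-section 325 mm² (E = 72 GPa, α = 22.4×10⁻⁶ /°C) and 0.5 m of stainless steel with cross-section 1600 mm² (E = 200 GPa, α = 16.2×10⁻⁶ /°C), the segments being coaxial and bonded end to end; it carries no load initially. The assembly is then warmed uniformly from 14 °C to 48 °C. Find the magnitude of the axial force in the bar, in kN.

With the walls removed the bar would change length by δ_free = Σ αᵢΔT Lᵢ = 22.4×10⁻⁶×34×370 + 16.2×10⁻⁶×34×500 = 0.5572 mm.
The walls prevent any net length change, so an axial force P (same in every segment) develops. Compatibility: P · Σ Lᵢ/(AᵢEᵢ) = δ_free.
The series flexibility is Σ Lᵢ/(AᵢEᵢ) = 370/(325×72×10³) + 500/(1600×200×10³) = 1.737×10⁻⁵ mm/N.
So P = 0.5572 / 1.737×10⁻⁵ = 32.07 kN, compressive.

P ≈ 32.1 kN (compressive)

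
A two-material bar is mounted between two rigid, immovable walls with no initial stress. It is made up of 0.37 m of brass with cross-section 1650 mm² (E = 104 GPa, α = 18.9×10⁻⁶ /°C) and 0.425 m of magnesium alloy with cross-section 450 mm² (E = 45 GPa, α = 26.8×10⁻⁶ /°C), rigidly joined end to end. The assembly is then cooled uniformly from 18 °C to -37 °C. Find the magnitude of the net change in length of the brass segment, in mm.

If the supports were absent, the total length change would be Σ αᵢΔT Lᵢ = 18.9×10⁻⁶×55×370 + 26.8×10⁻⁶×55×425 = 1.011 mm.
Since the ends are fixed, an axial force P builds up, equal in every segment, with P · Σ Lᵢ/(AᵢEᵢ) = δ_free.
The series flexibility is Σ Lᵢ/(AᵢEᵢ) = 370/(1650×104×10³) + 425/(450×45×10³) = 2.314×10⁻⁵ mm/N.
So P = 1.011 / 2.314×10⁻⁵ = 43.69 kN, tensile.
For the brass segment, free thermal change = 18.9×10⁻⁶×55×370 = 0.3846 mm and elastic change from P = 43690×370/(1650×104×10³) = 0.0942 mm; these oppose, so the net change is 0.29 mm (segment shortens).

|ΔL| ≈ 0.29 mm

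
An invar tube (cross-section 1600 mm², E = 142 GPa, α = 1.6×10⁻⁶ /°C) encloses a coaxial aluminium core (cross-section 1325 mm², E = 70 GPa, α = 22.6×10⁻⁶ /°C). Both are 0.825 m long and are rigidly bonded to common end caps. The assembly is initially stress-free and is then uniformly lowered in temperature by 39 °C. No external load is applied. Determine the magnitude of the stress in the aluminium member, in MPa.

Equilibrium of a rigid end plate with no external load gives equal and opposite internal forces ±P in the two members. Since α_{aluminium} > α_{invar}, cooling drives the aluminium into tension and the invar into compression.
Equating the net (thermal + elastic) strains gives |α₁ − α₂|·ΔT = P·[1/(A₁E₁) + 1/(A₂E₂)].
|α₁ − α₂|·ΔT = 21×10⁻⁶ × 39 = 0.000819.
1/(A₁E₁) + 1/(A₂E₂) = 1/(1600×142×10³) + 1/(1325×70×10³) = 1.518×10⁻⁸ N⁻¹.
So P = 0.000819 / 1.518×10⁻⁸ = 53.94 kN.
σ_{aluminium} = P/A₂ = 53940/1325 = 40.71 MPa, tensile.

σ ≈ 40.7 MPa (tensile)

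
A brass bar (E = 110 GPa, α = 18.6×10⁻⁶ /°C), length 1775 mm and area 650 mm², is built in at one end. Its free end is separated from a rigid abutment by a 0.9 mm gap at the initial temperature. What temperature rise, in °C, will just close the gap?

ΔT ≈ 27.3 °C

Contact occurs when the free expansion equals the gap: αΔT L = 0.9 mm.
So ΔT = g/(αL) = 0.9/(18.6×10⁻⁶ × 1775) = 27.26 °C.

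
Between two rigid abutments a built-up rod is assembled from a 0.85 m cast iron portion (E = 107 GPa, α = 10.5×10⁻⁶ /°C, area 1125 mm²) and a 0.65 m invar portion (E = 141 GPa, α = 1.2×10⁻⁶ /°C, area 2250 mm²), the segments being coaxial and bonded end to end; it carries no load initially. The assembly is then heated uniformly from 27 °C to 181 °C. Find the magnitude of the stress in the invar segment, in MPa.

σ ≈ 72.9 MPa (compressive)

With the walls removed the bar would change length by δ_free = Σ αᵢΔT Lᵢ = 10.5×10⁻⁶×154×850 + 1.2×10⁻⁶×154×650 = 1.495 mm.
The walls prevent any net length change, so an axial force P (same in every segment) develops. Compatibility: P · Σ Lᵢ/(AᵢEᵢ) = δ_free.
The series flexibility is Σ Lᵢ/(AᵢEᵢ) = 850/(1125×107×10³) + 650/(2250×141×10³) = 9.11×10⁻⁶ mm/N.
Hence P = δ_free / Σ(L/AE) = 1.495/9.11×10⁻⁶ = 164.1 kN (compressive).
σ_{invar} = P / A = 164100 / 2250 = 72.91 MPa.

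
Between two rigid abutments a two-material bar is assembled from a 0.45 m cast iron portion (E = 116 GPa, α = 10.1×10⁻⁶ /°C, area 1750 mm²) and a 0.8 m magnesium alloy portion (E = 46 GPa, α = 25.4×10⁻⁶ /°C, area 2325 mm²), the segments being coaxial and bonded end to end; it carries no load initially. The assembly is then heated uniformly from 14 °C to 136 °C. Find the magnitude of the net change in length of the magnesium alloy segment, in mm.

With the walls removed the bar would change length by δ_free = Σ αᵢΔT Lᵢ = 10.1×10⁻⁶×122×450 + 25.4×10⁻⁶×122×800 = 3.034 mm.
Since the ends are fixed, an axial force P builds up, equal in every segment, with P · Σ Lᵢ/(AᵢEᵢ) = δ_free.
Σ Lᵢ/(AᵢEᵢ) = 450/(1750×116×10³) + 800/(2325×46×10³) = 9.697×10⁻⁶ mm/N.
P = 3.034 / 9.697×10⁻⁶ = 312800 N = 312.8 kN, compressive.
For the magnesium alloy segment, free thermal change = 25.4×10⁻⁶×122×800 = 2.479 mm and elastic change from P = 312800×800/(2325×46×10³) = 2.34 mm; these oppose, so the net change is 0.139 mm (segment lengthens).

|ΔL| ≈ 0.139 mm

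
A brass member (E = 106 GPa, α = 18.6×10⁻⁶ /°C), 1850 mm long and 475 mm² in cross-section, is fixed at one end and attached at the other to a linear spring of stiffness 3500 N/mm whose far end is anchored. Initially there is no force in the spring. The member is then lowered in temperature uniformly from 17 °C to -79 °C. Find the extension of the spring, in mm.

The unrestrained thermal change is αΔT L = 18.6×10⁻⁶ × 96 × 1850 = 3.303 mm.
Let P be the tensile force in the spring. The member extends elastically by PL/(AE) and the spring stretches by P/k; together these equal δ_free.
P [ L/(AE) + 1/k ] = δ_free → P [ 1850/(475×106×10³) + 1/(3500) ] = 3.303.
P = 3.303 / 0.0003225 = 10240 N.
Spring extension = P/k = 10240/(3500) = 2.927 mm.

δ ≈ 2.93 mm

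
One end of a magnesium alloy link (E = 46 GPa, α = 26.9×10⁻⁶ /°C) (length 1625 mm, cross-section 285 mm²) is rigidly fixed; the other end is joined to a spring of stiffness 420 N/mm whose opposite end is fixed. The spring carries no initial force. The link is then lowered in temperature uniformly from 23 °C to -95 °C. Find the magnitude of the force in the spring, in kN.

The unrestrained thermal change is αΔT L = 26.9×10⁻⁶ × 118 × 1625 = 5.158 mm.
Let P be the tensile force in the spring. The link extends elastically by PL/(AE) and the spring stretches by P/k; together these equal δ_free.
So P = δ_free / [L/(AE) + 1/k] = 5.158 / [ 1625/(285×46×10³) + 1/(420) ].
P = 5.158 / 0.002505 = 2059 N.

P ≈ 2.06 kN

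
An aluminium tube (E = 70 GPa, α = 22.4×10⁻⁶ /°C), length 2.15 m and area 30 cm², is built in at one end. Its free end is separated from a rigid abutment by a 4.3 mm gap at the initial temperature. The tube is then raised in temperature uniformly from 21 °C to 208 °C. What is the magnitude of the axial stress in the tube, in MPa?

σ ≈ 153 MPa (compressive)

Unrestrained expansion: δ_free = αΔT L = 22.4×10⁻⁶ × 187 × 2150 = 9.006 mm.
After closing the 4.3 mm clearance, 9.006 − 4.3 = 4.706 mm of expansion remains to be suppressed by the wall.
That suppressed elongation corresponds to σ = E·Δ/L = 70×10³ × 4.706/2150 = 153.2 MPa.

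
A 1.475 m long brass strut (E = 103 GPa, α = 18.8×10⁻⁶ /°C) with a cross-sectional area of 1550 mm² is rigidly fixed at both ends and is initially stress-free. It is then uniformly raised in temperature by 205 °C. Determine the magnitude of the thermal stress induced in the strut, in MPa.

With length fixed, the mechanical strain must cancel the thermal strain αΔT = 18.8×10⁻⁶ × 205 = 3854×10⁻⁶.
σ = EαΔT = 103×10³ × 18.8×10⁻⁶ × 205 = 397 MPa (compressive; the strut is trying to expand).

σ ≈ 397 MPa (compressive)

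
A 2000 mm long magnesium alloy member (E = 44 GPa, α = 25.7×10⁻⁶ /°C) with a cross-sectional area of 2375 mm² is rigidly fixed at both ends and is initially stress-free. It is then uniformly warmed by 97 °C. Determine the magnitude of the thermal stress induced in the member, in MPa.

σ ≈ 110 MPa (compressive)

The supports are rigid, so the total axial strain is zero. The restrained thermal strain is ε = αΔT = 25.7×10⁻⁶ × 97 = 2492.9×10⁻⁶.
Hence σ = E·αΔT = 44×10³ × 2492.9×10⁻⁶ = 109.7 MPa, compressive.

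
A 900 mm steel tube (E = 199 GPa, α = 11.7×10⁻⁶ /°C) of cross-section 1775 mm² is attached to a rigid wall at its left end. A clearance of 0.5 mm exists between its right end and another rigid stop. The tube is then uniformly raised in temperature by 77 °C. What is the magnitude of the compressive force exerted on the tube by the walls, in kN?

P ≈ 122 kN

Unrestrained expansion: δ_free = αΔT L = 11.7×10⁻⁶ × 77 × 900 = 0.8108 mm.
After closing the 0.5 mm clearance, 0.8108 − 0.5 = 0.3108 mm of expansion remains to be suppressed by the wall.
That suppressed elongation corresponds to σ = E·Δ/L = 199×10³ × 0.3108/900 = 68.72 MPa.
Force on the wall = σA = 68.72 × 1775 mm² = 122 kN.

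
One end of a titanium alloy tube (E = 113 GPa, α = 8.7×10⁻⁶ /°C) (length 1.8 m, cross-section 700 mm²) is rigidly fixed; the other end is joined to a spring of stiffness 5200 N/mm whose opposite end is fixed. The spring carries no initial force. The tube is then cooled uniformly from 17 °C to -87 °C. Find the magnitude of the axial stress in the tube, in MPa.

σ ≈ 10.8 MPa (tensile)

The unrestrained thermal change is αΔT L = 8.7×10⁻⁶ × 104 × 1800 = 1.629 mm.
Let P be the tensile force in the spring. The tube extends elastically by PL/(AE) and the spring stretches by P/k; together these equal δ_free.
P [ L/(AE) + 1/k ] = δ_free → P [ 1800/(700×113×10³) + 1/(5200) ] = 1.629.
P = 1.629 / 0.0002151 = 7573 N.
σ = P/A = 7573/700 = 10.82 MPa.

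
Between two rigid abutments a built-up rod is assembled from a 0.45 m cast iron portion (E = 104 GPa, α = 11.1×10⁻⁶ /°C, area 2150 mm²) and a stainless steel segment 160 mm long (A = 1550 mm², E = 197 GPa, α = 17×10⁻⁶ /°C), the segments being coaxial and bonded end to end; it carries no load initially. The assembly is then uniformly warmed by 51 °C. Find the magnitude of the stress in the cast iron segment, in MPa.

σ ≈ 72.1 MPa (compressive)

With the walls removed the bar would change length by δ_free = Σ αᵢΔT Lᵢ = 11.1×10⁻⁶×51×450 + 17×10⁻⁶×51×160 = 0.3935 mm.
Since the ends are fixed, an axial force P builds up, equal in every segment, with P · Σ Lᵢ/(AᵢEᵢ) = δ_free.
The series flexibility is Σ Lᵢ/(AᵢEᵢ) = 450/(2150×104×10³) + 160/(1550×197×10³) = 2.537×10⁻⁶ mm/N.
Hence P = δ_free / Σ(L/AE) = 0.3935/2.537×10⁻⁶ = 155.1 kN (compressive).
σ_{cast iron} = P / A = 155100 / 2150 = 72.15 MPa.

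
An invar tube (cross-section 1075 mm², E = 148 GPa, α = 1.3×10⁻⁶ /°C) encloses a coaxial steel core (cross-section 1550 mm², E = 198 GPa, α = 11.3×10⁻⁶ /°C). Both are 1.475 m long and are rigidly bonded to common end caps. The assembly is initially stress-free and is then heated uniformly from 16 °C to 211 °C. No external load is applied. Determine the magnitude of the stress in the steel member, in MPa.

The steel has the larger α, so on heating it would change length more than the invar if both were free. The rigid plates force a common final length, so the steel is put into compression and the invar into tension, with equal and opposite forces P (no external load).
Setting the final lengths equal and cancelling L: (α₁ − α₂)ΔT = P/(A₁E₁) + P/(A₂E₂).
|α₁ − α₂|·ΔT = 10×10⁻⁶ × 195 = 0.00195.
1/(A₁E₁) + 1/(A₂E₂) = 1/(1075×148×10³) + 1/(1550×198×10³) = 9.544×10⁻⁹ N⁻¹.
P = 0.00195 / 9.544×10⁻⁹ = 204300 N = 204.3 kN.
σ_{steel} = P/A₂ = 204300/1550 = 131.8 MPa, compressive.

σ ≈ 132 MPa (compressive)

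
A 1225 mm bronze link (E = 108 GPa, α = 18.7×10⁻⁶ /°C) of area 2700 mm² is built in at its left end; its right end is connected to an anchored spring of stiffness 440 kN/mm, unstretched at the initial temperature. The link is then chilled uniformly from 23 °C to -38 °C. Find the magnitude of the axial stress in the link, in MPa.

σ ≈ 79.9 MPa (tensile)

The unrestrained thermal change is αΔT L = 18.7×10⁻⁶ × 61 × 1225 = 1.397 mm.
With a force P in the spring, the elastic change of the link is PL/(AE) and that of the spring is P/k; compatibility requires their sum to equal δ_free.
P [ L/(AE) + 1/k ] = δ_free → P [ 1225/(2700×108×10³) + 1/(440×10³) ] = 1.397.
P = 1.397 / 6.474×10⁻⁶ = 215900 N.
σ = P/A = 215900/2700 = 79.95 MPa.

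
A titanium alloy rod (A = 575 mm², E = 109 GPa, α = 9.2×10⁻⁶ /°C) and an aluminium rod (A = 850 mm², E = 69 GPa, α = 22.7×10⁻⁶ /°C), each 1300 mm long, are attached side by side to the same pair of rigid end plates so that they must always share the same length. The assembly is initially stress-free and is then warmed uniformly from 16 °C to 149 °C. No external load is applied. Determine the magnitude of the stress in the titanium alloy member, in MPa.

The aluminium has the larger α, so on heating it would change length more than the titanium alloy if both were free. The rigid plates force a common final length, so the aluminium is put into compression and the titanium alloy into tension, with equal and opposite forces P (no external load).
Compatibility of the two members (thermal + elastic change equal): (α₁ − α₂)ΔT = P·[1/(A₁E₁) + 1/(A₂E₂)].
|α₁ − α₂|·ΔT = 13.5×10⁻⁶ × 133 = 0.001796.
1/(A₁E₁) + 1/(A₂E₂) = 1/(575×109×10³) + 1/(850×69×10³) = 3.301×10⁻⁸ N⁻¹.
So P = 0.001796 / 3.301×10⁻⁸ = 54.4 kN.
σ_{titanium alloy} = P/A₁ = 54400/575 = 94.61 MPa, tensile.

σ ≈ 94.6 MPa (tensile)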